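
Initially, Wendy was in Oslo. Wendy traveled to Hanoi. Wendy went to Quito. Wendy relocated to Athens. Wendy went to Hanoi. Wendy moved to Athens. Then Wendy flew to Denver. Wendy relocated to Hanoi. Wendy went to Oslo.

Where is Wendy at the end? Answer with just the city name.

Answer: Oslo

Derivation:
Tracking Wendy's location:
Start: Wendy is in Oslo.
After move 1: Oslo -> Hanoi. Wendy is in Hanoi.
After move 2: Hanoi -> Quito. Wendy is in Quito.
After move 3: Quito -> Athens. Wendy is in Athens.
After move 4: Athens -> Hanoi. Wendy is in Hanoi.
After move 5: Hanoi -> Athens. Wendy is in Athens.
After move 6: Athens -> Denver. Wendy is in Denver.
After move 7: Denver -> Hanoi. Wendy is in Hanoi.
After move 8: Hanoi -> Oslo. Wendy is in Oslo.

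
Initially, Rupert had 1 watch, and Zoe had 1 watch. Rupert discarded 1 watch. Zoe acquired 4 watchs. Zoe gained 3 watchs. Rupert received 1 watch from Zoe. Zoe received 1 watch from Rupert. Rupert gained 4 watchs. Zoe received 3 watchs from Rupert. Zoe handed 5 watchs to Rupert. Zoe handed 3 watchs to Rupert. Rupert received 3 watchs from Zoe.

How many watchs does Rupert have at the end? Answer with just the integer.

Tracking counts step by step:
Start: Rupert=1, Zoe=1
Event 1 (Rupert -1): Rupert: 1 -> 0. State: Rupert=0, Zoe=1
Event 2 (Zoe +4): Zoe: 1 -> 5. State: Rupert=0, Zoe=5
Event 3 (Zoe +3): Zoe: 5 -> 8. State: Rupert=0, Zoe=8
Event 4 (Zoe -> Rupert, 1): Zoe: 8 -> 7, Rupert: 0 -> 1. State: Rupert=1, Zoe=7
Event 5 (Rupert -> Zoe, 1): Rupert: 1 -> 0, Zoe: 7 -> 8. State: Rupert=0, Zoe=8
Event 6 (Rupert +4): Rupert: 0 -> 4. State: Rupert=4, Zoe=8
Event 7 (Rupert -> Zoe, 3): Rupert: 4 -> 1, Zoe: 8 -> 11. State: Rupert=1, Zoe=11
Event 8 (Zoe -> Rupert, 5): Zoe: 11 -> 6, Rupert: 1 -> 6. State: Rupert=6, Zoe=6
Event 9 (Zoe -> Rupert, 3): Zoe: 6 -> 3, Rupert: 6 -> 9. State: Rupert=9, Zoe=3
Event 10 (Zoe -> Rupert, 3): Zoe: 3 -> 0, Rupert: 9 -> 12. State: Rupert=12, Zoe=0

Rupert's final count: 12

Answer: 12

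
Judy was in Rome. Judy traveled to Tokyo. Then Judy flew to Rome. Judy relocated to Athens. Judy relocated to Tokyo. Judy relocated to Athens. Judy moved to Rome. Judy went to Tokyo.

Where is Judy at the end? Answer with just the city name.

Answer: Tokyo

Derivation:
Tracking Judy's location:
Start: Judy is in Rome.
After move 1: Rome -> Tokyo. Judy is in Tokyo.
After move 2: Tokyo -> Rome. Judy is in Rome.
After move 3: Rome -> Athens. Judy is in Athens.
After move 4: Athens -> Tokyo. Judy is in Tokyo.
After move 5: Tokyo -> Athens. Judy is in Athens.
After move 6: Athens -> Rome. Judy is in Rome.
After move 7: Rome -> Tokyo. Judy is in Tokyo.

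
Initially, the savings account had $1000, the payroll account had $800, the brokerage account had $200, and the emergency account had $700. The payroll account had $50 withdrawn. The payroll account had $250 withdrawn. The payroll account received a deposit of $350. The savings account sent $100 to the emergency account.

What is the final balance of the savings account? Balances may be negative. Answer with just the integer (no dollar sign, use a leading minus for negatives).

Answer: 900

Derivation:
Tracking account balances step by step:
Start: savings=1000, payroll=800, brokerage=200, emergency=700
Event 1 (withdraw 50 from payroll): payroll: 800 - 50 = 750. Balances: savings=1000, payroll=750, brokerage=200, emergency=700
Event 2 (withdraw 250 from payroll): payroll: 750 - 250 = 500. Balances: savings=1000, payroll=500, brokerage=200, emergency=700
Event 3 (deposit 350 to payroll): payroll: 500 + 350 = 850. Balances: savings=1000, payroll=850, brokerage=200, emergency=700
Event 4 (transfer 100 savings -> emergency): savings: 1000 - 100 = 900, emergency: 700 + 100 = 800. Balances: savings=900, payroll=850, brokerage=200, emergency=800

Final balance of savings: 900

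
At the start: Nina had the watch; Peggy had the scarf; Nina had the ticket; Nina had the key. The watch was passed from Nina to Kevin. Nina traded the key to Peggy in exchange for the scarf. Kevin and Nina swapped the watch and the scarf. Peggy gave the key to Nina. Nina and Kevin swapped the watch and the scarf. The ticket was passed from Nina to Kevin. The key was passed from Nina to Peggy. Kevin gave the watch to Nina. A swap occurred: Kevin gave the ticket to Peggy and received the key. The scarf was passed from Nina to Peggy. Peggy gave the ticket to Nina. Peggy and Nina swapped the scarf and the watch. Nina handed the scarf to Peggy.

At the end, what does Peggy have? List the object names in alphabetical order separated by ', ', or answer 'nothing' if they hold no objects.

Answer: scarf, watch

Derivation:
Tracking all object holders:
Start: watch:Nina, scarf:Peggy, ticket:Nina, key:Nina
Event 1 (give watch: Nina -> Kevin). State: watch:Kevin, scarf:Peggy, ticket:Nina, key:Nina
Event 2 (swap key<->scarf: now key:Peggy, scarf:Nina). State: watch:Kevin, scarf:Nina, ticket:Nina, key:Peggy
Event 3 (swap watch<->scarf: now watch:Nina, scarf:Kevin). State: watch:Nina, scarf:Kevin, ticket:Nina, key:Peggy
Event 4 (give key: Peggy -> Nina). State: watch:Nina, scarf:Kevin, ticket:Nina, key:Nina
Event 5 (swap watch<->scarf: now watch:Kevin, scarf:Nina). State: watch:Kevin, scarf:Nina, ticket:Nina, key:Nina
Event 6 (give ticket: Nina -> Kevin). State: watch:Kevin, scarf:Nina, ticket:Kevin, key:Nina
Event 7 (give key: Nina -> Peggy). State: watch:Kevin, scarf:Nina, ticket:Kevin, key:Peggy
Event 8 (give watch: Kevin -> Nina). State: watch:Nina, scarf:Nina, ticket:Kevin, key:Peggy
Event 9 (swap ticket<->key: now ticket:Peggy, key:Kevin). State: watch:Nina, scarf:Nina, ticket:Peggy, key:Kevin
Event 10 (give scarf: Nina -> Peggy). State: watch:Nina, scarf:Peggy, ticket:Peggy, key:Kevin
Event 11 (give ticket: Peggy -> Nina). State: watch:Nina, scarf:Peggy, ticket:Nina, key:Kevin
Event 12 (swap scarf<->watch: now scarf:Nina, watch:Peggy). State: watch:Peggy, scarf:Nina, ticket:Nina, key:Kevin
Event 13 (give scarf: Nina -> Peggy). State: watch:Peggy, scarf:Peggy, ticket:Nina, key:Kevin

Final state: watch:Peggy, scarf:Peggy, ticket:Nina, key:Kevin
Peggy holds: scarf, watch.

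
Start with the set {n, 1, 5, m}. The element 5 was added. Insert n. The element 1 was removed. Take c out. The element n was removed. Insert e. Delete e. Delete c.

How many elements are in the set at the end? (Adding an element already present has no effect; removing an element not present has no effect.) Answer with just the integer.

Answer: 2

Derivation:
Tracking the set through each operation:
Start: {1, 5, m, n}
Event 1 (add 5): already present, no change. Set: {1, 5, m, n}
Event 2 (add n): already present, no change. Set: {1, 5, m, n}
Event 3 (remove 1): removed. Set: {5, m, n}
Event 4 (remove c): not present, no change. Set: {5, m, n}
Event 5 (remove n): removed. Set: {5, m}
Event 6 (add e): added. Set: {5, e, m}
Event 7 (remove e): removed. Set: {5, m}
Event 8 (remove c): not present, no change. Set: {5, m}

Final set: {5, m} (size 2)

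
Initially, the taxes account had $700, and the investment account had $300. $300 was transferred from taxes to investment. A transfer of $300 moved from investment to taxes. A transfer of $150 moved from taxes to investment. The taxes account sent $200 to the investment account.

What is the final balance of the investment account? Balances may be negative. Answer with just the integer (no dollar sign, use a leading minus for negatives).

Answer: 650

Derivation:
Tracking account balances step by step:
Start: taxes=700, investment=300
Event 1 (transfer 300 taxes -> investment): taxes: 700 - 300 = 400, investment: 300 + 300 = 600. Balances: taxes=400, investment=600
Event 2 (transfer 300 investment -> taxes): investment: 600 - 300 = 300, taxes: 400 + 300 = 700. Balances: taxes=700, investment=300
Event 3 (transfer 150 taxes -> investment): taxes: 700 - 150 = 550, investment: 300 + 150 = 450. Balances: taxes=550, investment=450
Event 4 (transfer 200 taxes -> investment): taxes: 550 - 200 = 350, investment: 450 + 200 = 650. Balances: taxes=350, investment=650

Final balance of investment: 650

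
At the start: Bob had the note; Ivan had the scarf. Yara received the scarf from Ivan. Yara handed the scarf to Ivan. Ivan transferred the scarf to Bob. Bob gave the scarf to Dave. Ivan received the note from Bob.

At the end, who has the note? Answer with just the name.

Answer: Ivan

Derivation:
Tracking all object holders:
Start: note:Bob, scarf:Ivan
Event 1 (give scarf: Ivan -> Yara). State: note:Bob, scarf:Yara
Event 2 (give scarf: Yara -> Ivan). State: note:Bob, scarf:Ivan
Event 3 (give scarf: Ivan -> Bob). State: note:Bob, scarf:Bob
Event 4 (give scarf: Bob -> Dave). State: note:Bob, scarf:Dave
Event 5 (give note: Bob -> Ivan). State: note:Ivan, scarf:Dave

Final state: note:Ivan, scarf:Dave
The note is held by Ivan.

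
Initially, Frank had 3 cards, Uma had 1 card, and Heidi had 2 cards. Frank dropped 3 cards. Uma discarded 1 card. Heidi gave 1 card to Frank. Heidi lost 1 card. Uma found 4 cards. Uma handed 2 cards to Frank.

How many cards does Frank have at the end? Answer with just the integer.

Answer: 3

Derivation:
Tracking counts step by step:
Start: Frank=3, Uma=1, Heidi=2
Event 1 (Frank -3): Frank: 3 -> 0. State: Frank=0, Uma=1, Heidi=2
Event 2 (Uma -1): Uma: 1 -> 0. State: Frank=0, Uma=0, Heidi=2
Event 3 (Heidi -> Frank, 1): Heidi: 2 -> 1, Frank: 0 -> 1. State: Frank=1, Uma=0, Heidi=1
Event 4 (Heidi -1): Heidi: 1 -> 0. State: Frank=1, Uma=0, Heidi=0
Event 5 (Uma +4): Uma: 0 -> 4. State: Frank=1, Uma=4, Heidi=0
Event 6 (Uma -> Frank, 2): Uma: 4 -> 2, Frank: 1 -> 3. State: Frank=3, Uma=2, Heidi=0

Frank's final count: 3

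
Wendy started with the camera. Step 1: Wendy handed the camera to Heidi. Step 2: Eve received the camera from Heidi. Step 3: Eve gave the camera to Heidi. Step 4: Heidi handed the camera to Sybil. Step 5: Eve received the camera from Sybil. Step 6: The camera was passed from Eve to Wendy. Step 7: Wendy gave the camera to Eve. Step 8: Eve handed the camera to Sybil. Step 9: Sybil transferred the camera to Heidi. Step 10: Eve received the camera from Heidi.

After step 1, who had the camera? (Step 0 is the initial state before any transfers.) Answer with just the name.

Answer: Heidi

Derivation:
Tracking the camera holder through step 1:
After step 0 (start): Wendy
After step 1: Heidi

At step 1, the holder is Heidi.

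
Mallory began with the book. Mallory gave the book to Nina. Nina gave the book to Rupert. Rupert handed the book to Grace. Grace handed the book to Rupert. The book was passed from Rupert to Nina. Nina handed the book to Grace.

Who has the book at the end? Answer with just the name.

Answer: Grace

Derivation:
Tracking the book through each event:
Start: Mallory has the book.
After event 1: Nina has the book.
After event 2: Rupert has the book.
After event 3: Grace has the book.
After event 4: Rupert has the book.
After event 5: Nina has the book.
After event 6: Grace has the book.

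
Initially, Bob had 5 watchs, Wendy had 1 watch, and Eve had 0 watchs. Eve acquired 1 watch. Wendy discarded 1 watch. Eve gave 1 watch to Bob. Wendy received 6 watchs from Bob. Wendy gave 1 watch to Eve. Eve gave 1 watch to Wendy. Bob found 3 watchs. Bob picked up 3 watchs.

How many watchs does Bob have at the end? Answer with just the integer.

Answer: 6

Derivation:
Tracking counts step by step:
Start: Bob=5, Wendy=1, Eve=0
Event 1 (Eve +1): Eve: 0 -> 1. State: Bob=5, Wendy=1, Eve=1
Event 2 (Wendy -1): Wendy: 1 -> 0. State: Bob=5, Wendy=0, Eve=1
Event 3 (Eve -> Bob, 1): Eve: 1 -> 0, Bob: 5 -> 6. State: Bob=6, Wendy=0, Eve=0
Event 4 (Bob -> Wendy, 6): Bob: 6 -> 0, Wendy: 0 -> 6. State: Bob=0, Wendy=6, Eve=0
Event 5 (Wendy -> Eve, 1): Wendy: 6 -> 5, Eve: 0 -> 1. State: Bob=0, Wendy=5, Eve=1
Event 6 (Eve -> Wendy, 1): Eve: 1 -> 0, Wendy: 5 -> 6. State: Bob=0, Wendy=6, Eve=0
Event 7 (Bob +3): Bob: 0 -> 3. State: Bob=3, Wendy=6, Eve=0
Event 8 (Bob +3): Bob: 3 -> 6. State: Bob=6, Wendy=6, Eve=0

Bob's final count: 6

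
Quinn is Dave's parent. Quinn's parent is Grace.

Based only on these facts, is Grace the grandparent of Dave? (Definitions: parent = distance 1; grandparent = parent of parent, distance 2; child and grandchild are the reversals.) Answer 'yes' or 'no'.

Answer: yes

Derivation:
Reconstructing the parent chain from the given facts:
  Grace -> Quinn -> Dave
(each arrow means 'parent of the next')
Positions in the chain (0 = top):
  position of Grace: 0
  position of Quinn: 1
  position of Dave: 2

Grace is at position 0, Dave is at position 2; signed distance (j - i) = 2.
'grandparent' requires j - i = 2. Actual distance is 2, so the relation HOLDS.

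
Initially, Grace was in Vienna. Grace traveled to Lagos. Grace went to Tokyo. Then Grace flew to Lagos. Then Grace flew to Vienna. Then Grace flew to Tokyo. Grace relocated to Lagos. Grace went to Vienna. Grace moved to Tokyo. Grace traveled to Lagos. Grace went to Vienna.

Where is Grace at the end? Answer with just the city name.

Tracking Grace's location:
Start: Grace is in Vienna.
After move 1: Vienna -> Lagos. Grace is in Lagos.
After move 2: Lagos -> Tokyo. Grace is in Tokyo.
After move 3: Tokyo -> Lagos. Grace is in Lagos.
After move 4: Lagos -> Vienna. Grace is in Vienna.
After move 5: Vienna -> Tokyo. Grace is in Tokyo.
After move 6: Tokyo -> Lagos. Grace is in Lagos.
After move 7: Lagos -> Vienna. Grace is in Vienna.
After move 8: Vienna -> Tokyo. Grace is in Tokyo.
After move 9: Tokyo -> Lagos. Grace is in Lagos.
After move 10: Lagos -> Vienna. Grace is in Vienna.

Answer: Vienna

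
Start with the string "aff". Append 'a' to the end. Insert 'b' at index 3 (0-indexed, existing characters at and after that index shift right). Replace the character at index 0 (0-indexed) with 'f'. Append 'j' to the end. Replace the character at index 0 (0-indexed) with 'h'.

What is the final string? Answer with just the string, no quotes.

Applying each edit step by step:
Start: "aff"
Op 1 (append 'a'): "aff" -> "affa"
Op 2 (insert 'b' at idx 3): "affa" -> "affba"
Op 3 (replace idx 0: 'a' -> 'f'): "affba" -> "fffba"
Op 4 (append 'j'): "fffba" -> "fffbaj"
Op 5 (replace idx 0: 'f' -> 'h'): "fffbaj" -> "hffbaj"

Answer: hffbaj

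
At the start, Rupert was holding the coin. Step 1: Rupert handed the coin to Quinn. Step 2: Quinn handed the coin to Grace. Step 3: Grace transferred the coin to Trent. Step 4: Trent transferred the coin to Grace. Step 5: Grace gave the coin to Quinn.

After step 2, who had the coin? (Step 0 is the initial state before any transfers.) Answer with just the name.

Tracking the coin holder through step 2:
After step 0 (start): Rupert
After step 1: Quinn
After step 2: Grace

At step 2, the holder is Grace.

Answer: Grace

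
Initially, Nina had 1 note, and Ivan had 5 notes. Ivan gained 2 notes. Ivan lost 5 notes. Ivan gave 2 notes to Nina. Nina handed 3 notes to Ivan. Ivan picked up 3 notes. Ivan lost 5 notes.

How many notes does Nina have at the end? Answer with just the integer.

Tracking counts step by step:
Start: Nina=1, Ivan=5
Event 1 (Ivan +2): Ivan: 5 -> 7. State: Nina=1, Ivan=7
Event 2 (Ivan -5): Ivan: 7 -> 2. State: Nina=1, Ivan=2
Event 3 (Ivan -> Nina, 2): Ivan: 2 -> 0, Nina: 1 -> 3. State: Nina=3, Ivan=0
Event 4 (Nina -> Ivan, 3): Nina: 3 -> 0, Ivan: 0 -> 3. State: Nina=0, Ivan=3
Event 5 (Ivan +3): Ivan: 3 -> 6. State: Nina=0, Ivan=6
Event 6 (Ivan -5): Ivan: 6 -> 1. State: Nina=0, Ivan=1

Nina's final count: 0

Answer: 0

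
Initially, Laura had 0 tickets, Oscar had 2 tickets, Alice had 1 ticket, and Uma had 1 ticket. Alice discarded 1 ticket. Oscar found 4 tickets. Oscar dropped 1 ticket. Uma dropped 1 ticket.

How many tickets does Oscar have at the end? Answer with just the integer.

Tracking counts step by step:
Start: Laura=0, Oscar=2, Alice=1, Uma=1
Event 1 (Alice -1): Alice: 1 -> 0. State: Laura=0, Oscar=2, Alice=0, Uma=1
Event 2 (Oscar +4): Oscar: 2 -> 6. State: Laura=0, Oscar=6, Alice=0, Uma=1
Event 3 (Oscar -1): Oscar: 6 -> 5. State: Laura=0, Oscar=5, Alice=0, Uma=1
Event 4 (Uma -1): Uma: 1 -> 0. State: Laura=0, Oscar=5, Alice=0, Uma=0

Oscar's final count: 5

Answer: 5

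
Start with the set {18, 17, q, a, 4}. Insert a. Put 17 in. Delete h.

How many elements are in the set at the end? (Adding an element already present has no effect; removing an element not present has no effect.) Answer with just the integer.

Answer: 5

Derivation:
Tracking the set through each operation:
Start: {17, 18, 4, a, q}
Event 1 (add a): already present, no change. Set: {17, 18, 4, a, q}
Event 2 (add 17): already present, no change. Set: {17, 18, 4, a, q}
Event 3 (remove h): not present, no change. Set: {17, 18, 4, a, q}

Final set: {17, 18, 4, a, q} (size 5)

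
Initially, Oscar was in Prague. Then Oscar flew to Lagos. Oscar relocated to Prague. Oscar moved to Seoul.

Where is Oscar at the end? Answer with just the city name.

Tracking Oscar's location:
Start: Oscar is in Prague.
After move 1: Prague -> Lagos. Oscar is in Lagos.
After move 2: Lagos -> Prague. Oscar is in Prague.
After move 3: Prague -> Seoul. Oscar is in Seoul.

Answer: Seoul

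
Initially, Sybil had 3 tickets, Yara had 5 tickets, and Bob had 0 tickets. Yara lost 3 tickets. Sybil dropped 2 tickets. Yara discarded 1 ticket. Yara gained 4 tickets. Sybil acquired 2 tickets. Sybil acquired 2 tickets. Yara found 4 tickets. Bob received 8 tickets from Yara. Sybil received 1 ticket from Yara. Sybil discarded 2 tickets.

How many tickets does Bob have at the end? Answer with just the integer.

Tracking counts step by step:
Start: Sybil=3, Yara=5, Bob=0
Event 1 (Yara -3): Yara: 5 -> 2. State: Sybil=3, Yara=2, Bob=0
Event 2 (Sybil -2): Sybil: 3 -> 1. State: Sybil=1, Yara=2, Bob=0
Event 3 (Yara -1): Yara: 2 -> 1. State: Sybil=1, Yara=1, Bob=0
Event 4 (Yara +4): Yara: 1 -> 5. State: Sybil=1, Yara=5, Bob=0
Event 5 (Sybil +2): Sybil: 1 -> 3. State: Sybil=3, Yara=5, Bob=0
Event 6 (Sybil +2): Sybil: 3 -> 5. State: Sybil=5, Yara=5, Bob=0
Event 7 (Yara +4): Yara: 5 -> 9. State: Sybil=5, Yara=9, Bob=0
Event 8 (Yara -> Bob, 8): Yara: 9 -> 1, Bob: 0 -> 8. State: Sybil=5, Yara=1, Bob=8
Event 9 (Yara -> Sybil, 1): Yara: 1 -> 0, Sybil: 5 -> 6. State: Sybil=6, Yara=0, Bob=8
Event 10 (Sybil -2): Sybil: 6 -> 4. State: Sybil=4, Yara=0, Bob=8

Bob's final count: 8

Answer: 8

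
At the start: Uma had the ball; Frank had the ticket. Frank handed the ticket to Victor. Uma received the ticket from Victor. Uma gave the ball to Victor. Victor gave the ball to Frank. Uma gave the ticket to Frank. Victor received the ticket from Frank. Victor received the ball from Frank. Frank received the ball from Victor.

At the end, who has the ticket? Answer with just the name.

Tracking all object holders:
Start: ball:Uma, ticket:Frank
Event 1 (give ticket: Frank -> Victor). State: ball:Uma, ticket:Victor
Event 2 (give ticket: Victor -> Uma). State: ball:Uma, ticket:Uma
Event 3 (give ball: Uma -> Victor). State: ball:Victor, ticket:Uma
Event 4 (give ball: Victor -> Frank). State: ball:Frank, ticket:Uma
Event 5 (give ticket: Uma -> Frank). State: ball:Frank, ticket:Frank
Event 6 (give ticket: Frank -> Victor). State: ball:Frank, ticket:Victor
Event 7 (give ball: Frank -> Victor). State: ball:Victor, ticket:Victor
Event 8 (give ball: Victor -> Frank). State: ball:Frank, ticket:Victor

Final state: ball:Frank, ticket:Victor
The ticket is held by Victor.

Answer: Victor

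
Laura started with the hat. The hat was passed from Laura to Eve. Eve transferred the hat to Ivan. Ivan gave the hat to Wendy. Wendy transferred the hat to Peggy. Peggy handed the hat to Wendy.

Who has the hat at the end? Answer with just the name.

Tracking the hat through each event:
Start: Laura has the hat.
After event 1: Eve has the hat.
After event 2: Ivan has the hat.
After event 3: Wendy has the hat.
After event 4: Peggy has the hat.
After event 5: Wendy has the hat.

Answer: Wendy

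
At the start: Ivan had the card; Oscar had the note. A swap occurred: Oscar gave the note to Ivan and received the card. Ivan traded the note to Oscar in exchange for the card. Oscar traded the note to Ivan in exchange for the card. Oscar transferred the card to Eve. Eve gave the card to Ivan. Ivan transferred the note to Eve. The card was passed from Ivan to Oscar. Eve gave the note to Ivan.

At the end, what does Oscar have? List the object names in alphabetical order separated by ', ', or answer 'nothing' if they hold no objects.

Answer: card

Derivation:
Tracking all object holders:
Start: card:Ivan, note:Oscar
Event 1 (swap note<->card: now note:Ivan, card:Oscar). State: card:Oscar, note:Ivan
Event 2 (swap note<->card: now note:Oscar, card:Ivan). State: card:Ivan, note:Oscar
Event 3 (swap note<->card: now note:Ivan, card:Oscar). State: card:Oscar, note:Ivan
Event 4 (give card: Oscar -> Eve). State: card:Eve, note:Ivan
Event 5 (give card: Eve -> Ivan). State: card:Ivan, note:Ivan
Event 6 (give note: Ivan -> Eve). State: card:Ivan, note:Eve
Event 7 (give card: Ivan -> Oscar). State: card:Oscar, note:Eve
Event 8 (give note: Eve -> Ivan). State: card:Oscar, note:Ivan

Final state: card:Oscar, note:Ivan
Oscar holds: card.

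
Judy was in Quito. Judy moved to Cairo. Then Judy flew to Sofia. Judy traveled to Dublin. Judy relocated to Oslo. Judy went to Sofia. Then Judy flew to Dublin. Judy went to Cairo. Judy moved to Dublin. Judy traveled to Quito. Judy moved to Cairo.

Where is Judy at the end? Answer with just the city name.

Answer: Cairo

Derivation:
Tracking Judy's location:
Start: Judy is in Quito.
After move 1: Quito -> Cairo. Judy is in Cairo.
After move 2: Cairo -> Sofia. Judy is in Sofia.
After move 3: Sofia -> Dublin. Judy is in Dublin.
After move 4: Dublin -> Oslo. Judy is in Oslo.
After move 5: Oslo -> Sofia. Judy is in Sofia.
After move 6: Sofia -> Dublin. Judy is in Dublin.
After move 7: Dublin -> Cairo. Judy is in Cairo.
After move 8: Cairo -> Dublin. Judy is in Dublin.
After move 9: Dublin -> Quito. Judy is in Quito.
After move 10: Quito -> Cairo. Judy is in Cairo.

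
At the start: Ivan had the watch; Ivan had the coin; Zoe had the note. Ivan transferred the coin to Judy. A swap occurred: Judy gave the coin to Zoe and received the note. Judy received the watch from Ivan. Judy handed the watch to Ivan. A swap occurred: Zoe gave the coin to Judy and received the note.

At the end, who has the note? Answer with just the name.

Tracking all object holders:
Start: watch:Ivan, coin:Ivan, note:Zoe
Event 1 (give coin: Ivan -> Judy). State: watch:Ivan, coin:Judy, note:Zoe
Event 2 (swap coin<->note: now coin:Zoe, note:Judy). State: watch:Ivan, coin:Zoe, note:Judy
Event 3 (give watch: Ivan -> Judy). State: watch:Judy, coin:Zoe, note:Judy
Event 4 (give watch: Judy -> Ivan). State: watch:Ivan, coin:Zoe, note:Judy
Event 5 (swap coin<->note: now coin:Judy, note:Zoe). State: watch:Ivan, coin:Judy, note:Zoe

Final state: watch:Ivan, coin:Judy, note:Zoe
The note is held by Zoe.

Answer: Zoe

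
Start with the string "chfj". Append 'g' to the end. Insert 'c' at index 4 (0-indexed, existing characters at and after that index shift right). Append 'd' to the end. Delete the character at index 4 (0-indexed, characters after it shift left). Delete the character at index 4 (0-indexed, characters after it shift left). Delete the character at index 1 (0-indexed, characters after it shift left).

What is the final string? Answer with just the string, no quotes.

Answer: cfjd

Derivation:
Applying each edit step by step:
Start: "chfj"
Op 1 (append 'g'): "chfj" -> "chfjg"
Op 2 (insert 'c' at idx 4): "chfjg" -> "chfjcg"
Op 3 (append 'd'): "chfjcg" -> "chfjcgd"
Op 4 (delete idx 4 = 'c'): "chfjcgd" -> "chfjgd"
Op 5 (delete idx 4 = 'g'): "chfjgd" -> "chfjd"
Op 6 (delete idx 1 = 'h'): "chfjd" -> "cfjd"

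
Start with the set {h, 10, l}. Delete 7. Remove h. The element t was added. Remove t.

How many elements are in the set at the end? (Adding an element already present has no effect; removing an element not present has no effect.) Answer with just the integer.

Answer: 2

Derivation:
Tracking the set through each operation:
Start: {10, h, l}
Event 1 (remove 7): not present, no change. Set: {10, h, l}
Event 2 (remove h): removed. Set: {10, l}
Event 3 (add t): added. Set: {10, l, t}
Event 4 (remove t): removed. Set: {10, l}

Final set: {10, l} (size 2)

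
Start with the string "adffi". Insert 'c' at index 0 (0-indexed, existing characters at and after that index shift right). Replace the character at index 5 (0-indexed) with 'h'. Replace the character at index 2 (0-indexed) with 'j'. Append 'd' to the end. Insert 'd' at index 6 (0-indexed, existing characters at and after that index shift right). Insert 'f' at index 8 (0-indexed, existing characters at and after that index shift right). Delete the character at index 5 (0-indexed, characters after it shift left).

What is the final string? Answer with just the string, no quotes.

Answer: cajffddf

Derivation:
Applying each edit step by step:
Start: "adffi"
Op 1 (insert 'c' at idx 0): "adffi" -> "cadffi"
Op 2 (replace idx 5: 'i' -> 'h'): "cadffi" -> "cadffh"
Op 3 (replace idx 2: 'd' -> 'j'): "cadffh" -> "cajffh"
Op 4 (append 'd'): "cajffh" -> "cajffhd"
Op 5 (insert 'd' at idx 6): "cajffhd" -> "cajffhdd"
Op 6 (insert 'f' at idx 8): "cajffhdd" -> "cajffhddf"
Op 7 (delete idx 5 = 'h'): "cajffhddf" -> "cajffddf"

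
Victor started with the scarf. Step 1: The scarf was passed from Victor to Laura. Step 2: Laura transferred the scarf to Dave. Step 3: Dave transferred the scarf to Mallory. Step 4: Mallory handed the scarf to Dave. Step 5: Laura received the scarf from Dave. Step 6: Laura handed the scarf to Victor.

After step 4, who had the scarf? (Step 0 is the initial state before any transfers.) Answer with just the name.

Answer: Dave

Derivation:
Tracking the scarf holder through step 4:
After step 0 (start): Victor
After step 1: Laura
After step 2: Dave
After step 3: Mallory
After step 4: Dave

At step 4, the holder is Dave.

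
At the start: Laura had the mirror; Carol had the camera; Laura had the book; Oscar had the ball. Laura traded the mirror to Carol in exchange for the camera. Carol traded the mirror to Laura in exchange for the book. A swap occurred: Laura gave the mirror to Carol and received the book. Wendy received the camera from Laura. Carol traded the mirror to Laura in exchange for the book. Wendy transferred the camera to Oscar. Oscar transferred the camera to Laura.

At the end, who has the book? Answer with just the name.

Answer: Carol

Derivation:
Tracking all object holders:
Start: mirror:Laura, camera:Carol, book:Laura, ball:Oscar
Event 1 (swap mirror<->camera: now mirror:Carol, camera:Laura). State: mirror:Carol, camera:Laura, book:Laura, ball:Oscar
Event 2 (swap mirror<->book: now mirror:Laura, book:Carol). State: mirror:Laura, camera:Laura, book:Carol, ball:Oscar
Event 3 (swap mirror<->book: now mirror:Carol, book:Laura). State: mirror:Carol, camera:Laura, book:Laura, ball:Oscar
Event 4 (give camera: Laura -> Wendy). State: mirror:Carol, camera:Wendy, book:Laura, ball:Oscar
Event 5 (swap mirror<->book: now mirror:Laura, book:Carol). State: mirror:Laura, camera:Wendy, book:Carol, ball:Oscar
Event 6 (give camera: Wendy -> Oscar). State: mirror:Laura, camera:Oscar, book:Carol, ball:Oscar
Event 7 (give camera: Oscar -> Laura). State: mirror:Laura, camera:Laura, book:Carol, ball:Oscar

Final state: mirror:Laura, camera:Laura, book:Carol, ball:Oscar
The book is held by Carol.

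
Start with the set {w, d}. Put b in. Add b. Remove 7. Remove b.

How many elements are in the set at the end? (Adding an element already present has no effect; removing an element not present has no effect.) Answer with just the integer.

Answer: 2

Derivation:
Tracking the set through each operation:
Start: {d, w}
Event 1 (add b): added. Set: {b, d, w}
Event 2 (add b): already present, no change. Set: {b, d, w}
Event 3 (remove 7): not present, no change. Set: {b, d, w}
Event 4 (remove b): removed. Set: {d, w}

Final set: {d, w} (size 2)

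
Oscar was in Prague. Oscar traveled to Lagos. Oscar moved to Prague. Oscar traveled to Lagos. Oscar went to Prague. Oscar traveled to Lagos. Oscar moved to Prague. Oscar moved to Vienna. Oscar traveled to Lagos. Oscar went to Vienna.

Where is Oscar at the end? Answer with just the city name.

Tracking Oscar's location:
Start: Oscar is in Prague.
After move 1: Prague -> Lagos. Oscar is in Lagos.
After move 2: Lagos -> Prague. Oscar is in Prague.
After move 3: Prague -> Lagos. Oscar is in Lagos.
After move 4: Lagos -> Prague. Oscar is in Prague.
After move 5: Prague -> Lagos. Oscar is in Lagos.
After move 6: Lagos -> Prague. Oscar is in Prague.
After move 7: Prague -> Vienna. Oscar is in Vienna.
After move 8: Vienna -> Lagos. Oscar is in Lagos.
After move 9: Lagos -> Vienna. Oscar is in Vienna.

Answer: Vienna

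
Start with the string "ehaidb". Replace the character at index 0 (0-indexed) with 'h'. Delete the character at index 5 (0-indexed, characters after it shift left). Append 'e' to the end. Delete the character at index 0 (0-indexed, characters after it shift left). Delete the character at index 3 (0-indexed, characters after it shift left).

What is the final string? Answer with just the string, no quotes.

Answer: haie

Derivation:
Applying each edit step by step:
Start: "ehaidb"
Op 1 (replace idx 0: 'e' -> 'h'): "ehaidb" -> "hhaidb"
Op 2 (delete idx 5 = 'b'): "hhaidb" -> "hhaid"
Op 3 (append 'e'): "hhaid" -> "hhaide"
Op 4 (delete idx 0 = 'h'): "hhaide" -> "haide"
Op 5 (delete idx 3 = 'd'): "haide" -> "haie"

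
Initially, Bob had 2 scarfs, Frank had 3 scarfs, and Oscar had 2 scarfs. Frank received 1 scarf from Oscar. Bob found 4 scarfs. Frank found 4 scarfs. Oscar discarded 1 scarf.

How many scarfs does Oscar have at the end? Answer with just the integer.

Answer: 0

Derivation:
Tracking counts step by step:
Start: Bob=2, Frank=3, Oscar=2
Event 1 (Oscar -> Frank, 1): Oscar: 2 -> 1, Frank: 3 -> 4. State: Bob=2, Frank=4, Oscar=1
Event 2 (Bob +4): Bob: 2 -> 6. State: Bob=6, Frank=4, Oscar=1
Event 3 (Frank +4): Frank: 4 -> 8. State: Bob=6, Frank=8, Oscar=1
Event 4 (Oscar -1): Oscar: 1 -> 0. State: Bob=6, Frank=8, Oscar=0

Oscar's final count: 0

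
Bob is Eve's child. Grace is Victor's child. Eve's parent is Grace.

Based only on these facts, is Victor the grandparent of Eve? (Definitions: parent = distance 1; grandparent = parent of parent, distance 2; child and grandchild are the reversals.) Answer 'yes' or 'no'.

Answer: yes

Derivation:
Reconstructing the parent chain from the given facts:
  Victor -> Grace -> Eve -> Bob
(each arrow means 'parent of the next')
Positions in the chain (0 = top):
  position of Victor: 0
  position of Grace: 1
  position of Eve: 2
  position of Bob: 3

Victor is at position 0, Eve is at position 2; signed distance (j - i) = 2.
'grandparent' requires j - i = 2. Actual distance is 2, so the relation HOLDS.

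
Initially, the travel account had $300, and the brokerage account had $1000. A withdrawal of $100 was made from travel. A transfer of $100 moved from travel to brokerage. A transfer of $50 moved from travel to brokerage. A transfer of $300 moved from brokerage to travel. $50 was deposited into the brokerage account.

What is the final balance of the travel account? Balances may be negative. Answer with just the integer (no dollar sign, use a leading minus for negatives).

Answer: 350

Derivation:
Tracking account balances step by step:
Start: travel=300, brokerage=1000
Event 1 (withdraw 100 from travel): travel: 300 - 100 = 200. Balances: travel=200, brokerage=1000
Event 2 (transfer 100 travel -> brokerage): travel: 200 - 100 = 100, brokerage: 1000 + 100 = 1100. Balances: travel=100, brokerage=1100
Event 3 (transfer 50 travel -> brokerage): travel: 100 - 50 = 50, brokerage: 1100 + 50 = 1150. Balances: travel=50, brokerage=1150
Event 4 (transfer 300 brokerage -> travel): brokerage: 1150 - 300 = 850, travel: 50 + 300 = 350. Balances: travel=350, brokerage=850
Event 5 (deposit 50 to brokerage): brokerage: 850 + 50 = 900. Balances: travel=350, brokerage=900

Final balance of travel: 350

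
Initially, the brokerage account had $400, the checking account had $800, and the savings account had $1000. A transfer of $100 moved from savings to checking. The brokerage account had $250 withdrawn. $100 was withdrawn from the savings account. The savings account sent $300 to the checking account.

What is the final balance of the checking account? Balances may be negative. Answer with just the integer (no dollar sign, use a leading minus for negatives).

Tracking account balances step by step:
Start: brokerage=400, checking=800, savings=1000
Event 1 (transfer 100 savings -> checking): savings: 1000 - 100 = 900, checking: 800 + 100 = 900. Balances: brokerage=400, checking=900, savings=900
Event 2 (withdraw 250 from brokerage): brokerage: 400 - 250 = 150. Balances: brokerage=150, checking=900, savings=900
Event 3 (withdraw 100 from savings): savings: 900 - 100 = 800. Balances: brokerage=150, checking=900, savings=800
Event 4 (transfer 300 savings -> checking): savings: 800 - 300 = 500, checking: 900 + 300 = 1200. Balances: brokerage=150, checking=1200, savings=500

Final balance of checking: 1200

Answer: 1200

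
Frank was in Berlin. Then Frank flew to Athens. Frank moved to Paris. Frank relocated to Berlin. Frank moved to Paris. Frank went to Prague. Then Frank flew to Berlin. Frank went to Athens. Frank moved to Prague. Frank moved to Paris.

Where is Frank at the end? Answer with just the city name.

Tracking Frank's location:
Start: Frank is in Berlin.
After move 1: Berlin -> Athens. Frank is in Athens.
After move 2: Athens -> Paris. Frank is in Paris.
After move 3: Paris -> Berlin. Frank is in Berlin.
After move 4: Berlin -> Paris. Frank is in Paris.
After move 5: Paris -> Prague. Frank is in Prague.
After move 6: Prague -> Berlin. Frank is in Berlin.
After move 7: Berlin -> Athens. Frank is in Athens.
After move 8: Athens -> Prague. Frank is in Prague.
After move 9: Prague -> Paris. Frank is in Paris.

Answer: Paris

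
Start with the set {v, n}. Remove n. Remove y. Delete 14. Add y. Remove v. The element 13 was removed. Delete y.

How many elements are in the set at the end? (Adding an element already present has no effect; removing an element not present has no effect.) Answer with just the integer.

Answer: 0

Derivation:
Tracking the set through each operation:
Start: {n, v}
Event 1 (remove n): removed. Set: {v}
Event 2 (remove y): not present, no change. Set: {v}
Event 3 (remove 14): not present, no change. Set: {v}
Event 4 (add y): added. Set: {v, y}
Event 5 (remove v): removed. Set: {y}
Event 6 (remove 13): not present, no change. Set: {y}
Event 7 (remove y): removed. Set: {}

Final set: {} (size 0)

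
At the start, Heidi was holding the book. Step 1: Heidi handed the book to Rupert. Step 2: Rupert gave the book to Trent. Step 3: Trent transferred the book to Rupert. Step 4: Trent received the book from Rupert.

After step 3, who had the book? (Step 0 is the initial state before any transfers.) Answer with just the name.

Tracking the book holder through step 3:
After step 0 (start): Heidi
After step 1: Rupert
After step 2: Trent
After step 3: Rupert

At step 3, the holder is Rupert.

Answer: Rupert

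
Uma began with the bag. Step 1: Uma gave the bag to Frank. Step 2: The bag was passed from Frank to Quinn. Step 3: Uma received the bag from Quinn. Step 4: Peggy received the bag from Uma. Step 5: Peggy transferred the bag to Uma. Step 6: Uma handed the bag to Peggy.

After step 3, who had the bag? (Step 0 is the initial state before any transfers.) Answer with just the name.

Tracking the bag holder through step 3:
After step 0 (start): Uma
After step 1: Frank
After step 2: Quinn
After step 3: Uma

At step 3, the holder is Uma.

Answer: Uma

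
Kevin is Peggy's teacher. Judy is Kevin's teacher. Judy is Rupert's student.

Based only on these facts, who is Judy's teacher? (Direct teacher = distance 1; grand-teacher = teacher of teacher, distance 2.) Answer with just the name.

Answer: Rupert

Derivation:
Reconstructing the teacher chain from the given facts:
  Rupert -> Judy -> Kevin -> Peggy
(each arrow means 'teacher of the next')
Positions in the chain (0 = top):
  position of Rupert: 0
  position of Judy: 1
  position of Kevin: 2
  position of Peggy: 3

Judy is at position 1; the teacher is 1 step up the chain, i.e. position 0: Rupert.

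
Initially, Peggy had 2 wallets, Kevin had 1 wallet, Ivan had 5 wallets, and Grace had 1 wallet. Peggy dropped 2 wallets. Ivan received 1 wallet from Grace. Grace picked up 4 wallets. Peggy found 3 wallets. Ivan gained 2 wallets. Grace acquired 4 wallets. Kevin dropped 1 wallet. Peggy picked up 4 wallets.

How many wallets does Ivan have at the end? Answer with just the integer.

Answer: 8

Derivation:
Tracking counts step by step:
Start: Peggy=2, Kevin=1, Ivan=5, Grace=1
Event 1 (Peggy -2): Peggy: 2 -> 0. State: Peggy=0, Kevin=1, Ivan=5, Grace=1
Event 2 (Grace -> Ivan, 1): Grace: 1 -> 0, Ivan: 5 -> 6. State: Peggy=0, Kevin=1, Ivan=6, Grace=0
Event 3 (Grace +4): Grace: 0 -> 4. State: Peggy=0, Kevin=1, Ivan=6, Grace=4
Event 4 (Peggy +3): Peggy: 0 -> 3. State: Peggy=3, Kevin=1, Ivan=6, Grace=4
Event 5 (Ivan +2): Ivan: 6 -> 8. State: Peggy=3, Kevin=1, Ivan=8, Grace=4
Event 6 (Grace +4): Grace: 4 -> 8. State: Peggy=3, Kevin=1, Ivan=8, Grace=8
Event 7 (Kevin -1): Kevin: 1 -> 0. State: Peggy=3, Kevin=0, Ivan=8, Grace=8
Event 8 (Peggy +4): Peggy: 3 -> 7. State: Peggy=7, Kevin=0, Ivan=8, Grace=8

Ivan's final count: 8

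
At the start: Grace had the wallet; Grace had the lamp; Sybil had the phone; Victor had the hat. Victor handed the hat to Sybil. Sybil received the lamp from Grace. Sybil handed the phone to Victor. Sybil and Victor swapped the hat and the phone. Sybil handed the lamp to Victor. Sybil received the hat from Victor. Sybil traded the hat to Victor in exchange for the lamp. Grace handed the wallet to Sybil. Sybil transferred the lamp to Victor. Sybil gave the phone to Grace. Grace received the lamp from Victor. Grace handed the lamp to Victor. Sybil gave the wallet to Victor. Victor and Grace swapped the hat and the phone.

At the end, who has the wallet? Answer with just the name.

Answer: Victor

Derivation:
Tracking all object holders:
Start: wallet:Grace, lamp:Grace, phone:Sybil, hat:Victor
Event 1 (give hat: Victor -> Sybil). State: wallet:Grace, lamp:Grace, phone:Sybil, hat:Sybil
Event 2 (give lamp: Grace -> Sybil). State: wallet:Grace, lamp:Sybil, phone:Sybil, hat:Sybil
Event 3 (give phone: Sybil -> Victor). State: wallet:Grace, lamp:Sybil, phone:Victor, hat:Sybil
Event 4 (swap hat<->phone: now hat:Victor, phone:Sybil). State: wallet:Grace, lamp:Sybil, phone:Sybil, hat:Victor
Event 5 (give lamp: Sybil -> Victor). State: wallet:Grace, lamp:Victor, phone:Sybil, hat:Victor
Event 6 (give hat: Victor -> Sybil). State: wallet:Grace, lamp:Victor, phone:Sybil, hat:Sybil
Event 7 (swap hat<->lamp: now hat:Victor, lamp:Sybil). State: wallet:Grace, lamp:Sybil, phone:Sybil, hat:Victor
Event 8 (give wallet: Grace -> Sybil). State: wallet:Sybil, lamp:Sybil, phone:Sybil, hat:Victor
Event 9 (give lamp: Sybil -> Victor). State: wallet:Sybil, lamp:Victor, phone:Sybil, hat:Victor
Event 10 (give phone: Sybil -> Grace). State: wallet:Sybil, lamp:Victor, phone:Grace, hat:Victor
Event 11 (give lamp: Victor -> Grace). State: wallet:Sybil, lamp:Grace, phone:Grace, hat:Victor
Event 12 (give lamp: Grace -> Victor). State: wallet:Sybil, lamp:Victor, phone:Grace, hat:Victor
Event 13 (give wallet: Sybil -> Victor). State: wallet:Victor, lamp:Victor, phone:Grace, hat:Victor
Event 14 (swap hat<->phone: now hat:Grace, phone:Victor). State: wallet:Victor, lamp:Victor, phone:Victor, hat:Grace

Final state: wallet:Victor, lamp:Victor, phone:Victor, hat:Grace
The wallet is held by Victor.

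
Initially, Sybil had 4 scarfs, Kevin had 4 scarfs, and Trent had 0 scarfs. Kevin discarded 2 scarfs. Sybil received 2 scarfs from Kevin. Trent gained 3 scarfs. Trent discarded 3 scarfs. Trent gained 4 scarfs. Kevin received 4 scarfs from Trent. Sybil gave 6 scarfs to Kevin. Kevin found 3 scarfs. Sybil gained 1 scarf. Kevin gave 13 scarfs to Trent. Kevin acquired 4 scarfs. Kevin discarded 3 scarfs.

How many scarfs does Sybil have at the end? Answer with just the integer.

Tracking counts step by step:
Start: Sybil=4, Kevin=4, Trent=0
Event 1 (Kevin -2): Kevin: 4 -> 2. State: Sybil=4, Kevin=2, Trent=0
Event 2 (Kevin -> Sybil, 2): Kevin: 2 -> 0, Sybil: 4 -> 6. State: Sybil=6, Kevin=0, Trent=0
Event 3 (Trent +3): Trent: 0 -> 3. State: Sybil=6, Kevin=0, Trent=3
Event 4 (Trent -3): Trent: 3 -> 0. State: Sybil=6, Kevin=0, Trent=0
Event 5 (Trent +4): Trent: 0 -> 4. State: Sybil=6, Kevin=0, Trent=4
Event 6 (Trent -> Kevin, 4): Trent: 4 -> 0, Kevin: 0 -> 4. State: Sybil=6, Kevin=4, Trent=0
Event 7 (Sybil -> Kevin, 6): Sybil: 6 -> 0, Kevin: 4 -> 10. State: Sybil=0, Kevin=10, Trent=0
Event 8 (Kevin +3): Kevin: 10 -> 13. State: Sybil=0, Kevin=13, Trent=0
Event 9 (Sybil +1): Sybil: 0 -> 1. State: Sybil=1, Kevin=13, Trent=0
Event 10 (Kevin -> Trent, 13): Kevin: 13 -> 0, Trent: 0 -> 13. State: Sybil=1, Kevin=0, Trent=13
Event 11 (Kevin +4): Kevin: 0 -> 4. State: Sybil=1, Kevin=4, Trent=13
Event 12 (Kevin -3): Kevin: 4 -> 1. State: Sybil=1, Kevin=1, Trent=13

Sybil's final count: 1

Answer: 1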